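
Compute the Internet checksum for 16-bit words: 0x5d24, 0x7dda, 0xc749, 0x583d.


Sum all words (with carry folding):
+ 0x5d24 = 0x5d24
+ 0x7dda = 0xdafe
+ 0xc749 = 0xa248
+ 0x583d = 0xfa85
One's complement: ~0xfa85
Checksum = 0x057a


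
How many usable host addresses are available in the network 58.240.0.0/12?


Host bits = 32 - 12 = 20
Total addresses = 2^20 = 1048576
Usable = total - 2 (network and broadcast)
Usable hosts: 1048574


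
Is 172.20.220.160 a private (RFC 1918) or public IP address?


RFC 1918 private ranges:
  10.0.0.0/8 (10.0.0.0 - 10.255.255.255)
  172.16.0.0/12 (172.16.0.0 - 172.31.255.255)
  192.168.0.0/16 (192.168.0.0 - 192.168.255.255)
Private (in 172.16.0.0/12)


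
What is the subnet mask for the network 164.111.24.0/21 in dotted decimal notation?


/21 means 21 network bits, 11 host bits
Binary: 11111111111111111111100000000000
Mask: 255.255.248.0


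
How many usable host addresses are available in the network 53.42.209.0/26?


Host bits = 32 - 26 = 6
Total addresses = 2^6 = 64
Usable = total - 2 (network and broadcast)
Usable hosts: 62


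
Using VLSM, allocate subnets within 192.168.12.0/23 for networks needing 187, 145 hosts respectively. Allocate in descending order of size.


187 hosts -> /24 (254 usable): 192.168.12.0/24
145 hosts -> /24 (254 usable): 192.168.13.0/24
Allocation: 192.168.12.0/24 (187 hosts, 254 usable); 192.168.13.0/24 (145 hosts, 254 usable)


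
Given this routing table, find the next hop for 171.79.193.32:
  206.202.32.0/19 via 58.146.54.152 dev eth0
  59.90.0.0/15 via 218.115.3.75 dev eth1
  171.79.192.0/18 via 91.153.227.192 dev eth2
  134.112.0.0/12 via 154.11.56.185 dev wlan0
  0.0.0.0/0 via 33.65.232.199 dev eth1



Longest prefix match for 171.79.193.32:
  /19 206.202.32.0: no
  /15 59.90.0.0: no
  /18 171.79.192.0: MATCH
  /12 134.112.0.0: no
  /0 0.0.0.0: MATCH
Selected: next-hop 91.153.227.192 via eth2 (matched /18)


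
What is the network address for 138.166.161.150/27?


IP:   10001010.10100110.10100001.10010110
Mask: 11111111.11111111.11111111.11100000
AND operation:
Net:  10001010.10100110.10100001.10000000
Network: 138.166.161.128/27


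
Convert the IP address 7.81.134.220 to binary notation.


7 = 00000111
81 = 01010001
134 = 10000110
220 = 11011100
Binary: 00000111.01010001.10000110.11011100


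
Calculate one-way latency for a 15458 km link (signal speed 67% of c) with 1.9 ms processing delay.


Speed = 0.67 * 3e5 km/s = 201000 km/s
Propagation delay = 15458 / 201000 = 0.0769 s = 76.9055 ms
Processing delay = 1.9 ms
Total one-way latency = 78.8055 ms


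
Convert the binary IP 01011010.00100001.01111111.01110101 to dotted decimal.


01011010 = 90
00100001 = 33
01111111 = 127
01110101 = 117
IP: 90.33.127.117


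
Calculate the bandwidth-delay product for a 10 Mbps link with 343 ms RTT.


BDP = bandwidth * RTT
= 10 Mbps * 343 ms
= 10 * 1e6 * 343 / 1000 bits
= 3430000 bits
= 428750 bytes
= 418.7012 KB
BDP = 3430000 bits (428750 bytes)


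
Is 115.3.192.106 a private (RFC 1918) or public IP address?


RFC 1918 private ranges:
  10.0.0.0/8 (10.0.0.0 - 10.255.255.255)
  172.16.0.0/12 (172.16.0.0 - 172.31.255.255)
  192.168.0.0/16 (192.168.0.0 - 192.168.255.255)
Public (not in any RFC 1918 range)


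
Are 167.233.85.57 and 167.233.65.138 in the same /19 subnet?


Mask: 255.255.224.0
167.233.85.57 AND mask = 167.233.64.0
167.233.65.138 AND mask = 167.233.64.0
Yes, same subnet (167.233.64.0)


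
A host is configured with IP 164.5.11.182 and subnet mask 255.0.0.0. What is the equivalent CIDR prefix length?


Binary: 11111111.00000000.00000000.00000000
Count leading 1s
Prefix: /8


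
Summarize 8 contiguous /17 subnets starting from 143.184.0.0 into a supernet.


Original prefix: /17
Number of subnets: 8 = 2^3
New prefix = 17 - 3 = 14
Supernet: 143.184.0.0/14


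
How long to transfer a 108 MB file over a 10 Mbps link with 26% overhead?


Effective throughput = 10 * (1 - 26/100) = 7.4 Mbps
File size in Mb = 108 * 8 = 864 Mb
Time = 864 / 7.4
Time = 116.7568 seconds


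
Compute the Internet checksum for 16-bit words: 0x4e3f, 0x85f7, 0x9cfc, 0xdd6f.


Sum all words (with carry folding):
+ 0x4e3f = 0x4e3f
+ 0x85f7 = 0xd436
+ 0x9cfc = 0x7133
+ 0xdd6f = 0x4ea3
One's complement: ~0x4ea3
Checksum = 0xb15c


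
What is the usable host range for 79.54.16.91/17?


Network: 79.54.0.0
Broadcast: 79.54.127.255
First usable = network + 1
Last usable = broadcast - 1
Range: 79.54.0.1 to 79.54.127.254


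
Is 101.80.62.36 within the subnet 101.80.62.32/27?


Subnet network: 101.80.62.32
Test IP AND mask: 101.80.62.32
Yes, 101.80.62.36 is in 101.80.62.32/27


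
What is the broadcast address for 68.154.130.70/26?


Network: 68.154.130.64/26
Host bits = 6
Set all host bits to 1:
Broadcast: 68.154.130.127


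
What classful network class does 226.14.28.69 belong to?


First octet: 226
Binary: 11100010
1110xxxx -> Class D (224-239)
Class D (multicast), default mask N/A


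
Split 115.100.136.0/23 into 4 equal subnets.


New prefix = 23 + 2 = 25
Each subnet has 128 addresses
  115.100.136.0/25
  115.100.136.128/25
  115.100.137.0/25
  115.100.137.128/25
Subnets: 115.100.136.0/25, 115.100.136.128/25, 115.100.137.0/25, 115.100.137.128/25


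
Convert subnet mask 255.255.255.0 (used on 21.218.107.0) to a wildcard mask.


Subnet mask: 255.255.255.0
Wildcard = 255.255.255.255 - subnet mask
255 - 255 = 0
255 - 255 = 0
255 - 255 = 0
255 - 0 = 255
Wildcard: 0.0.0.255


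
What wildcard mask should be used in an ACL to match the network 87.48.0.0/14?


Subnet mask: 255.252.0.0
Wildcard = 255.255.255.255 - subnet mask
255 - 255 = 0
255 - 252 = 3
255 - 0 = 255
255 - 0 = 255
Wildcard: 0.3.255.255


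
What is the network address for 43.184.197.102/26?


IP:   00101011.10111000.11000101.01100110
Mask: 11111111.11111111.11111111.11000000
AND operation:
Net:  00101011.10111000.11000101.01000000
Network: 43.184.197.64/26


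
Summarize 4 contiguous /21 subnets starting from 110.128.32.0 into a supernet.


Original prefix: /21
Number of subnets: 4 = 2^2
New prefix = 21 - 2 = 19
Supernet: 110.128.32.0/19


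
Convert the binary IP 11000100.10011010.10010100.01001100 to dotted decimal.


11000100 = 196
10011010 = 154
10010100 = 148
01001100 = 76
IP: 196.154.148.76


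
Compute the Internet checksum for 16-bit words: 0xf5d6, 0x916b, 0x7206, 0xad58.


Sum all words (with carry folding):
+ 0xf5d6 = 0xf5d6
+ 0x916b = 0x8742
+ 0x7206 = 0xf948
+ 0xad58 = 0xa6a1
One's complement: ~0xa6a1
Checksum = 0x595e


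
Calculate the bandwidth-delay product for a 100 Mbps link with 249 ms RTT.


BDP = bandwidth * RTT
= 100 Mbps * 249 ms
= 100 * 1e6 * 249 / 1000 bits
= 24900000 bits
= 3112500 bytes
= 3039.5508 KB
BDP = 24900000 bits (3112500 bytes)


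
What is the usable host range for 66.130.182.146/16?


Network: 66.130.0.0
Broadcast: 66.130.255.255
First usable = network + 1
Last usable = broadcast - 1
Range: 66.130.0.1 to 66.130.255.254


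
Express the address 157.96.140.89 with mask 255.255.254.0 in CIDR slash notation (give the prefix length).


Binary: 11111111.11111111.11111110.00000000
Count leading 1s
Prefix: /23


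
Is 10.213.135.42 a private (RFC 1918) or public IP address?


RFC 1918 private ranges:
  10.0.0.0/8 (10.0.0.0 - 10.255.255.255)
  172.16.0.0/12 (172.16.0.0 - 172.31.255.255)
  192.168.0.0/16 (192.168.0.0 - 192.168.255.255)
Private (in 10.0.0.0/8)


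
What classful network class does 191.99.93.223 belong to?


First octet: 191
Binary: 10111111
10xxxxxx -> Class B (128-191)
Class B, default mask 255.255.0.0 (/16)


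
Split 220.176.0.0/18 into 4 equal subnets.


New prefix = 18 + 2 = 20
Each subnet has 4096 addresses
  220.176.0.0/20
  220.176.16.0/20
  220.176.32.0/20
  220.176.48.0/20
Subnets: 220.176.0.0/20, 220.176.16.0/20, 220.176.32.0/20, 220.176.48.0/20


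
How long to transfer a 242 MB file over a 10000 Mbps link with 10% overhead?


Effective throughput = 10000 * (1 - 10/100) = 9000 Mbps
File size in Mb = 242 * 8 = 1936 Mb
Time = 1936 / 9000
Time = 0.2151 seconds


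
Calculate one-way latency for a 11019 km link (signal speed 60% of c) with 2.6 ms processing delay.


Speed = 0.6 * 3e5 km/s = 180000 km/s
Propagation delay = 11019 / 180000 = 0.0612 s = 61.2167 ms
Processing delay = 2.6 ms
Total one-way latency = 63.8167 ms


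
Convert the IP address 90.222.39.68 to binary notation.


90 = 01011010
222 = 11011110
39 = 00100111
68 = 01000100
Binary: 01011010.11011110.00100111.01000100


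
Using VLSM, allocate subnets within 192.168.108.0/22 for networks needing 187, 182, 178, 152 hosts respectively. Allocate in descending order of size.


187 hosts -> /24 (254 usable): 192.168.108.0/24
182 hosts -> /24 (254 usable): 192.168.109.0/24
178 hosts -> /24 (254 usable): 192.168.110.0/24
152 hosts -> /24 (254 usable): 192.168.111.0/24
Allocation: 192.168.108.0/24 (187 hosts, 254 usable); 192.168.109.0/24 (182 hosts, 254 usable); 192.168.110.0/24 (178 hosts, 254 usable); 192.168.111.0/24 (152 hosts, 254 usable)


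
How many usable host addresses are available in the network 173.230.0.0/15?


Host bits = 32 - 15 = 17
Total addresses = 2^17 = 131072
Usable = total - 2 (network and broadcast)
Usable hosts: 131070


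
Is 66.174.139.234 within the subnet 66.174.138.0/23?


Subnet network: 66.174.138.0
Test IP AND mask: 66.174.138.0
Yes, 66.174.139.234 is in 66.174.138.0/23


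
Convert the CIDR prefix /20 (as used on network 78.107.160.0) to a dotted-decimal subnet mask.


/20 means 20 network bits, 12 host bits
Binary: 11111111111111111111000000000000
Mask: 255.255.240.0


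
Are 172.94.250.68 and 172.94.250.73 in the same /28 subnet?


Mask: 255.255.255.240
172.94.250.68 AND mask = 172.94.250.64
172.94.250.73 AND mask = 172.94.250.64
Yes, same subnet (172.94.250.64)


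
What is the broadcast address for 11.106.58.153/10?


Network: 11.64.0.0/10
Host bits = 22
Set all host bits to 1:
Broadcast: 11.127.255.255


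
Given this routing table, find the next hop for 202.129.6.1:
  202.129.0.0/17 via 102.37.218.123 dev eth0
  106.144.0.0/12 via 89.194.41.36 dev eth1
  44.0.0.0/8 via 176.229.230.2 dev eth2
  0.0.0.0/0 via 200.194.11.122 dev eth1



Longest prefix match for 202.129.6.1:
  /17 202.129.0.0: MATCH
  /12 106.144.0.0: no
  /8 44.0.0.0: no
  /0 0.0.0.0: MATCH
Selected: next-hop 102.37.218.123 via eth0 (matched /17)


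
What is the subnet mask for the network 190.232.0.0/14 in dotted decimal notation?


/14 means 14 network bits, 18 host bits
Binary: 11111111111111000000000000000000
Mask: 255.252.0.0


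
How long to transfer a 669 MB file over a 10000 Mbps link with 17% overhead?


Effective throughput = 10000 * (1 - 17/100) = 8300 Mbps
File size in Mb = 669 * 8 = 5352 Mb
Time = 5352 / 8300
Time = 0.6448 seconds


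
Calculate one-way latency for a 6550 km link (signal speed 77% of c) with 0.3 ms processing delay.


Speed = 0.77 * 3e5 km/s = 231000 km/s
Propagation delay = 6550 / 231000 = 0.0284 s = 28.355 ms
Processing delay = 0.3 ms
Total one-way latency = 28.655 ms


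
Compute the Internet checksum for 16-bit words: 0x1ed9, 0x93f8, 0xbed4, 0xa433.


Sum all words (with carry folding):
+ 0x1ed9 = 0x1ed9
+ 0x93f8 = 0xb2d1
+ 0xbed4 = 0x71a6
+ 0xa433 = 0x15da
One's complement: ~0x15da
Checksum = 0xea25


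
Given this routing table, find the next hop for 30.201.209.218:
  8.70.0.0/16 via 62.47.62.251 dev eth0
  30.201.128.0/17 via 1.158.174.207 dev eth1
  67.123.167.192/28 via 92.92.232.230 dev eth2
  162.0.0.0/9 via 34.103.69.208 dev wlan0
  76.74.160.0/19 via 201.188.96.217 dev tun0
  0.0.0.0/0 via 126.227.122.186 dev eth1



Longest prefix match for 30.201.209.218:
  /16 8.70.0.0: no
  /17 30.201.128.0: MATCH
  /28 67.123.167.192: no
  /9 162.0.0.0: no
  /19 76.74.160.0: no
  /0 0.0.0.0: MATCH
Selected: next-hop 1.158.174.207 via eth1 (matched /17)


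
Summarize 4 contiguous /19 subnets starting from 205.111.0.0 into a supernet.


Original prefix: /19
Number of subnets: 4 = 2^2
New prefix = 19 - 2 = 17
Supernet: 205.111.0.0/17


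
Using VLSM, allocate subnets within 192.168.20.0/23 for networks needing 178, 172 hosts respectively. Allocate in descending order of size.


178 hosts -> /24 (254 usable): 192.168.20.0/24
172 hosts -> /24 (254 usable): 192.168.21.0/24
Allocation: 192.168.20.0/24 (178 hosts, 254 usable); 192.168.21.0/24 (172 hosts, 254 usable)


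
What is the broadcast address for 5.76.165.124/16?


Network: 5.76.0.0/16
Host bits = 16
Set all host bits to 1:
Broadcast: 5.76.255.255


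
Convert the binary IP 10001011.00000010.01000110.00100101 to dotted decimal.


10001011 = 139
00000010 = 2
01000110 = 70
00100101 = 37
IP: 139.2.70.37


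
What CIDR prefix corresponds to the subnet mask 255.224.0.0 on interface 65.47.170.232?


Binary: 11111111.11100000.00000000.00000000
Count leading 1s
Prefix: /11


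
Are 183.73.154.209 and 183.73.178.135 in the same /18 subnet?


Mask: 255.255.192.0
183.73.154.209 AND mask = 183.73.128.0
183.73.178.135 AND mask = 183.73.128.0
Yes, same subnet (183.73.128.0)


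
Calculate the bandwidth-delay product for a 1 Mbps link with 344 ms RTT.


BDP = bandwidth * RTT
= 1 Mbps * 344 ms
= 1 * 1e6 * 344 / 1000 bits
= 344000 bits
= 43000 bytes
= 41.9922 KB
BDP = 344000 bits (43000 bytes)


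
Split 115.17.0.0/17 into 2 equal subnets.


New prefix = 17 + 1 = 18
Each subnet has 16384 addresses
  115.17.0.0/18
  115.17.64.0/18
Subnets: 115.17.0.0/18, 115.17.64.0/18


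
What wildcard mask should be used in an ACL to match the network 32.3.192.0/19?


Subnet mask: 255.255.224.0
Wildcard = 255.255.255.255 - subnet mask
255 - 255 = 0
255 - 255 = 0
255 - 224 = 31
255 - 0 = 255
Wildcard: 0.0.31.255


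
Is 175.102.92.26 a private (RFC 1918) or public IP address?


RFC 1918 private ranges:
  10.0.0.0/8 (10.0.0.0 - 10.255.255.255)
  172.16.0.0/12 (172.16.0.0 - 172.31.255.255)
  192.168.0.0/16 (192.168.0.0 - 192.168.255.255)
Public (not in any RFC 1918 range)


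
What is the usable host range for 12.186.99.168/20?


Network: 12.186.96.0
Broadcast: 12.186.111.255
First usable = network + 1
Last usable = broadcast - 1
Range: 12.186.96.1 to 12.186.111.254


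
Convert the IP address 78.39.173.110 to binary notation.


78 = 01001110
39 = 00100111
173 = 10101101
110 = 01101110
Binary: 01001110.00100111.10101101.01101110


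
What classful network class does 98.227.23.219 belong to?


First octet: 98
Binary: 01100010
0xxxxxxx -> Class A (1-126)
Class A, default mask 255.0.0.0 (/8)


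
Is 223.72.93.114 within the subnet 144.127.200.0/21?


Subnet network: 144.127.200.0
Test IP AND mask: 223.72.88.0
No, 223.72.93.114 is not in 144.127.200.0/21


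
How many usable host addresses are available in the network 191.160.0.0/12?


Host bits = 32 - 12 = 20
Total addresses = 2^20 = 1048576
Usable = total - 2 (network and broadcast)
Usable hosts: 1048574


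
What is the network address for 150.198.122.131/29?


IP:   10010110.11000110.01111010.10000011
Mask: 11111111.11111111.11111111.11111000
AND operation:
Net:  10010110.11000110.01111010.10000000
Network: 150.198.122.128/29


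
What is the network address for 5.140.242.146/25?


IP:   00000101.10001100.11110010.10010010
Mask: 11111111.11111111.11111111.10000000
AND operation:
Net:  00000101.10001100.11110010.10000000
Network: 5.140.242.128/25


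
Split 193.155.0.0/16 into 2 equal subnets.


New prefix = 16 + 1 = 17
Each subnet has 32768 addresses
  193.155.0.0/17
  193.155.128.0/17
Subnets: 193.155.0.0/17, 193.155.128.0/17


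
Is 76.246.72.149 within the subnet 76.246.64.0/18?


Subnet network: 76.246.64.0
Test IP AND mask: 76.246.64.0
Yes, 76.246.72.149 is in 76.246.64.0/18


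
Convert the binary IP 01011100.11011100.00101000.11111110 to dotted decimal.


01011100 = 92
11011100 = 220
00101000 = 40
11111110 = 254
IP: 92.220.40.254


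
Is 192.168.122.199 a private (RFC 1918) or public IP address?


RFC 1918 private ranges:
  10.0.0.0/8 (10.0.0.0 - 10.255.255.255)
  172.16.0.0/12 (172.16.0.0 - 172.31.255.255)
  192.168.0.0/16 (192.168.0.0 - 192.168.255.255)
Private (in 192.168.0.0/16)


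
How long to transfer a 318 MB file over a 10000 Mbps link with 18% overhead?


Effective throughput = 10000 * (1 - 18/100) = 8200 Mbps
File size in Mb = 318 * 8 = 2544 Mb
Time = 2544 / 8200
Time = 0.3102 seconds


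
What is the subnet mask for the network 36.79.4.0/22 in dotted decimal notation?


/22 means 22 network bits, 10 host bits
Binary: 11111111111111111111110000000000
Mask: 255.255.252.0


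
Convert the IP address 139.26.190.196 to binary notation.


139 = 10001011
26 = 00011010
190 = 10111110
196 = 11000100
Binary: 10001011.00011010.10111110.11000100


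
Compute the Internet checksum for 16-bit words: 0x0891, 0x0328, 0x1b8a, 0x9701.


Sum all words (with carry folding):
+ 0x0891 = 0x0891
+ 0x0328 = 0x0bb9
+ 0x1b8a = 0x2743
+ 0x9701 = 0xbe44
One's complement: ~0xbe44
Checksum = 0x41bb


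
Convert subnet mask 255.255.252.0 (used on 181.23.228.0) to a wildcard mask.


Subnet mask: 255.255.252.0
Wildcard = 255.255.255.255 - subnet mask
255 - 255 = 0
255 - 255 = 0
255 - 252 = 3
255 - 0 = 255
Wildcard: 0.0.3.255


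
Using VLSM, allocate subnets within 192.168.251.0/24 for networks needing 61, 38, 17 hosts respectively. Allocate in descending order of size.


61 hosts -> /26 (62 usable): 192.168.251.0/26
38 hosts -> /26 (62 usable): 192.168.251.64/26
17 hosts -> /27 (30 usable): 192.168.251.128/27
Allocation: 192.168.251.0/26 (61 hosts, 62 usable); 192.168.251.64/26 (38 hosts, 62 usable); 192.168.251.128/27 (17 hosts, 30 usable)


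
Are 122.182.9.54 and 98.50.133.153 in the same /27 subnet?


Mask: 255.255.255.224
122.182.9.54 AND mask = 122.182.9.32
98.50.133.153 AND mask = 98.50.133.128
No, different subnets (122.182.9.32 vs 98.50.133.128)


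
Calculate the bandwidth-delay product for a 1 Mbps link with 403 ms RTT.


BDP = bandwidth * RTT
= 1 Mbps * 403 ms
= 1 * 1e6 * 403 / 1000 bits
= 403000 bits
= 50375 bytes
= 49.1943 KB
BDP = 403000 bits (50375 bytes)


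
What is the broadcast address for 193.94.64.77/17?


Network: 193.94.0.0/17
Host bits = 15
Set all host bits to 1:
Broadcast: 193.94.127.255


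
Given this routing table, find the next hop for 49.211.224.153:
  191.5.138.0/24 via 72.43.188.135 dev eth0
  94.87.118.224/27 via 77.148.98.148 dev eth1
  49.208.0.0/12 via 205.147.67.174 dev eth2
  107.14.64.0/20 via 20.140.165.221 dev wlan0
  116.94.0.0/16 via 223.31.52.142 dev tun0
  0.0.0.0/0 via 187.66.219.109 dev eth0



Longest prefix match for 49.211.224.153:
  /24 191.5.138.0: no
  /27 94.87.118.224: no
  /12 49.208.0.0: MATCH
  /20 107.14.64.0: no
  /16 116.94.0.0: no
  /0 0.0.0.0: MATCH
Selected: next-hop 205.147.67.174 via eth2 (matched /12)


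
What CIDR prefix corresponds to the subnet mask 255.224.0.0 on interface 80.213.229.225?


Binary: 11111111.11100000.00000000.00000000
Count leading 1s
Prefix: /11


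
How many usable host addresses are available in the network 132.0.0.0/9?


Host bits = 32 - 9 = 23
Total addresses = 2^23 = 8388608
Usable = total - 2 (network and broadcast)
Usable hosts: 8388606


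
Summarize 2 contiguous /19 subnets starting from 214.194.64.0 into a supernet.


Original prefix: /19
Number of subnets: 2 = 2^1
New prefix = 19 - 1 = 18
Supernet: 214.194.64.0/18


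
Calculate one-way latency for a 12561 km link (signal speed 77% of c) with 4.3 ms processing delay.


Speed = 0.77 * 3e5 km/s = 231000 km/s
Propagation delay = 12561 / 231000 = 0.0544 s = 54.3766 ms
Processing delay = 4.3 ms
Total one-way latency = 58.6766 ms


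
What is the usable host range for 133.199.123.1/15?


Network: 133.198.0.0
Broadcast: 133.199.255.255
First usable = network + 1
Last usable = broadcast - 1
Range: 133.198.0.1 to 133.199.255.254


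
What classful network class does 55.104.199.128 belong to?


First octet: 55
Binary: 00110111
0xxxxxxx -> Class A (1-126)
Class A, default mask 255.0.0.0 (/8)


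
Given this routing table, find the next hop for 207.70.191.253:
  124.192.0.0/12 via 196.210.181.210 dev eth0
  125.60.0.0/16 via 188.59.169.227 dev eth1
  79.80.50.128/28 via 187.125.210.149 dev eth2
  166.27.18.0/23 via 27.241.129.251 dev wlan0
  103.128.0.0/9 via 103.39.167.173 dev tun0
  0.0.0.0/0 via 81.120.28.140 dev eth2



Longest prefix match for 207.70.191.253:
  /12 124.192.0.0: no
  /16 125.60.0.0: no
  /28 79.80.50.128: no
  /23 166.27.18.0: no
  /9 103.128.0.0: no
  /0 0.0.0.0: MATCH
Selected: next-hop 81.120.28.140 via eth2 (matched /0)


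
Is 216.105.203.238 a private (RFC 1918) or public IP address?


RFC 1918 private ranges:
  10.0.0.0/8 (10.0.0.0 - 10.255.255.255)
  172.16.0.0/12 (172.16.0.0 - 172.31.255.255)
  192.168.0.0/16 (192.168.0.0 - 192.168.255.255)
Public (not in any RFC 1918 range)


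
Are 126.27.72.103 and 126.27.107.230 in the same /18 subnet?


Mask: 255.255.192.0
126.27.72.103 AND mask = 126.27.64.0
126.27.107.230 AND mask = 126.27.64.0
Yes, same subnet (126.27.64.0)


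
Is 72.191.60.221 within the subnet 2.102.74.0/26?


Subnet network: 2.102.74.0
Test IP AND mask: 72.191.60.192
No, 72.191.60.221 is not in 2.102.74.0/26


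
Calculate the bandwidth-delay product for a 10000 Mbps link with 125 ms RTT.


BDP = bandwidth * RTT
= 10000 Mbps * 125 ms
= 10000 * 1e6 * 125 / 1000 bits
= 1250000000 bits
= 156250000 bytes
= 152587.8906 KB
BDP = 1250000000 bits (156250000 bytes)


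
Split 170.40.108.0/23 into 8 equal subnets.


New prefix = 23 + 3 = 26
Each subnet has 64 addresses
  170.40.108.0/26
  170.40.108.64/26
  170.40.108.128/26
  170.40.108.192/26
  170.40.109.0/26
  170.40.109.64/26
  170.40.109.128/26
  170.40.109.192/26
Subnets: 170.40.108.0/26, 170.40.108.64/26, 170.40.108.128/26, 170.40.108.192/26, 170.40.109.0/26, 170.40.109.64/26, 170.40.109.128/26, 170.40.109.192/26


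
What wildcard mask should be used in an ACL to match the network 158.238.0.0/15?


Subnet mask: 255.254.0.0
Wildcard = 255.255.255.255 - subnet mask
255 - 255 = 0
255 - 254 = 1
255 - 0 = 255
255 - 0 = 255
Wildcard: 0.1.255.255


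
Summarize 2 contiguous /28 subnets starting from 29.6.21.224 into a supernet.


Original prefix: /28
Number of subnets: 2 = 2^1
New prefix = 28 - 1 = 27
Supernet: 29.6.21.224/27


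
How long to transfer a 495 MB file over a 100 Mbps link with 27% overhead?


Effective throughput = 100 * (1 - 27/100) = 73 Mbps
File size in Mb = 495 * 8 = 3960 Mb
Time = 3960 / 73
Time = 54.2466 seconds


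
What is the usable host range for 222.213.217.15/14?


Network: 222.212.0.0
Broadcast: 222.215.255.255
First usable = network + 1
Last usable = broadcast - 1
Range: 222.212.0.1 to 222.215.255.254


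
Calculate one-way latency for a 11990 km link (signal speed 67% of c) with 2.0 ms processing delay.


Speed = 0.67 * 3e5 km/s = 201000 km/s
Propagation delay = 11990 / 201000 = 0.0597 s = 59.6517 ms
Processing delay = 2.0 ms
Total one-way latency = 61.6517 ms


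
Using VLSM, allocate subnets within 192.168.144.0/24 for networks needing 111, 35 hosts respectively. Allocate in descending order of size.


111 hosts -> /25 (126 usable): 192.168.144.0/25
35 hosts -> /26 (62 usable): 192.168.144.128/26
Allocation: 192.168.144.0/25 (111 hosts, 126 usable); 192.168.144.128/26 (35 hosts, 62 usable)


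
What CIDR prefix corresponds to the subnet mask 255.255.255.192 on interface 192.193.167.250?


Binary: 11111111.11111111.11111111.11000000
Count leading 1s
Prefix: /26


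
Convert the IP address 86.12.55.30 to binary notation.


86 = 01010110
12 = 00001100
55 = 00110111
30 = 00011110
Binary: 01010110.00001100.00110111.00011110


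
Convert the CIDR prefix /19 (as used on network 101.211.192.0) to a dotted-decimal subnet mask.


/19 means 19 network bits, 13 host bits
Binary: 11111111111111111110000000000000
Mask: 255.255.224.0


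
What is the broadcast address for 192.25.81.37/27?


Network: 192.25.81.32/27
Host bits = 5
Set all host bits to 1:
Broadcast: 192.25.81.63


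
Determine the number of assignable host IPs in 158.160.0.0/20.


Host bits = 32 - 20 = 12
Total addresses = 2^12 = 4096
Usable = total - 2 (network and broadcast)
Usable hosts: 4094


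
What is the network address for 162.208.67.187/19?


IP:   10100010.11010000.01000011.10111011
Mask: 11111111.11111111.11100000.00000000
AND operation:
Net:  10100010.11010000.01000000.00000000
Network: 162.208.64.0/19


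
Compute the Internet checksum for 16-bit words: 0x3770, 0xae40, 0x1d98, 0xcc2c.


Sum all words (with carry folding):
+ 0x3770 = 0x3770
+ 0xae40 = 0xe5b0
+ 0x1d98 = 0x0349
+ 0xcc2c = 0xcf75
One's complement: ~0xcf75
Checksum = 0x308a


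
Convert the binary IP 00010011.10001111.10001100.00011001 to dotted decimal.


00010011 = 19
10001111 = 143
10001100 = 140
00011001 = 25
IP: 19.143.140.25


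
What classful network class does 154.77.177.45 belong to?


First octet: 154
Binary: 10011010
10xxxxxx -> Class B (128-191)
Class B, default mask 255.255.0.0 (/16)


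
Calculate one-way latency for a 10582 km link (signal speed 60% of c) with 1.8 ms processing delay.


Speed = 0.6 * 3e5 km/s = 180000 km/s
Propagation delay = 10582 / 180000 = 0.0588 s = 58.7889 ms
Processing delay = 1.8 ms
Total one-way latency = 60.5889 ms


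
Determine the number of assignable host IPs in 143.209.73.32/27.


Host bits = 32 - 27 = 5
Total addresses = 2^5 = 32
Usable = total - 2 (network and broadcast)
Usable hosts: 30


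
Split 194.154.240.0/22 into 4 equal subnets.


New prefix = 22 + 2 = 24
Each subnet has 256 addresses
  194.154.240.0/24
  194.154.241.0/24
  194.154.242.0/24
  194.154.243.0/24
Subnets: 194.154.240.0/24, 194.154.241.0/24, 194.154.242.0/24, 194.154.243.0/24


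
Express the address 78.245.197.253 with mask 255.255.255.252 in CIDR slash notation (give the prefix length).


Binary: 11111111.11111111.11111111.11111100
Count leading 1s
Prefix: /30


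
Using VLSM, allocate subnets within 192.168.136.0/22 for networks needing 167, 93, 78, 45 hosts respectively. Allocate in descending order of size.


167 hosts -> /24 (254 usable): 192.168.136.0/24
93 hosts -> /25 (126 usable): 192.168.137.0/25
78 hosts -> /25 (126 usable): 192.168.137.128/25
45 hosts -> /26 (62 usable): 192.168.138.0/26
Allocation: 192.168.136.0/24 (167 hosts, 254 usable); 192.168.137.0/25 (93 hosts, 126 usable); 192.168.137.128/25 (78 hosts, 126 usable); 192.168.138.0/26 (45 hosts, 62 usable)


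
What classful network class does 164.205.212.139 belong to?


First octet: 164
Binary: 10100100
10xxxxxx -> Class B (128-191)
Class B, default mask 255.255.0.0 (/16)


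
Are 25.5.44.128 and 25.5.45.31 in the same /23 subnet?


Mask: 255.255.254.0
25.5.44.128 AND mask = 25.5.44.0
25.5.45.31 AND mask = 25.5.44.0
Yes, same subnet (25.5.44.0)


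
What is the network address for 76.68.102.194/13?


IP:   01001100.01000100.01100110.11000010
Mask: 11111111.11111000.00000000.00000000
AND operation:
Net:  01001100.01000000.00000000.00000000
Network: 76.64.0.0/13


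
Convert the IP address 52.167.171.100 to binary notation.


52 = 00110100
167 = 10100111
171 = 10101011
100 = 01100100
Binary: 00110100.10100111.10101011.01100100


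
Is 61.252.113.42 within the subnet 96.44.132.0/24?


Subnet network: 96.44.132.0
Test IP AND mask: 61.252.113.0
No, 61.252.113.42 is not in 96.44.132.0/24


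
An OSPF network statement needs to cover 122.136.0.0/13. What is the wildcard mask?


Subnet mask: 255.248.0.0
Wildcard = 255.255.255.255 - subnet mask
255 - 255 = 0
255 - 248 = 7
255 - 0 = 255
255 - 0 = 255
Wildcard: 0.7.255.255


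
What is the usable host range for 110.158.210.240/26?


Network: 110.158.210.192
Broadcast: 110.158.210.255
First usable = network + 1
Last usable = broadcast - 1
Range: 110.158.210.193 to 110.158.210.254


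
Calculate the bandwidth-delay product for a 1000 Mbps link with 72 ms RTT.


BDP = bandwidth * RTT
= 1000 Mbps * 72 ms
= 1000 * 1e6 * 72 / 1000 bits
= 72000000 bits
= 9000000 bytes
= 8789.0625 KB
BDP = 72000000 bits (9000000 bytes)


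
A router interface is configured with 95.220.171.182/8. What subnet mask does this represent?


/8 means 8 network bits, 24 host bits
Binary: 11111111000000000000000000000000
Mask: 255.0.0.0


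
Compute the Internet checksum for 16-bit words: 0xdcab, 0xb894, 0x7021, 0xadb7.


Sum all words (with carry folding):
+ 0xdcab = 0xdcab
+ 0xb894 = 0x9540
+ 0x7021 = 0x0562
+ 0xadb7 = 0xb319
One's complement: ~0xb319
Checksum = 0x4ce6


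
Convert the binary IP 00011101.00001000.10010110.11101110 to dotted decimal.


00011101 = 29
00001000 = 8
10010110 = 150
11101110 = 238
IP: 29.8.150.238


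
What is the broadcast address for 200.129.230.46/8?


Network: 200.0.0.0/8
Host bits = 24
Set all host bits to 1:
Broadcast: 200.255.255.255


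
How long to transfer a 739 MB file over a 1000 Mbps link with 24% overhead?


Effective throughput = 1000 * (1 - 24/100) = 760 Mbps
File size in Mb = 739 * 8 = 5912 Mb
Time = 5912 / 760
Time = 7.7789 seconds


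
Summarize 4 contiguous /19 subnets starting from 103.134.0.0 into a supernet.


Original prefix: /19
Number of subnets: 4 = 2^2
New prefix = 19 - 2 = 17
Supernet: 103.134.0.0/17


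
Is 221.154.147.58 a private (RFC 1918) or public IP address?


RFC 1918 private ranges:
  10.0.0.0/8 (10.0.0.0 - 10.255.255.255)
  172.16.0.0/12 (172.16.0.0 - 172.31.255.255)
  192.168.0.0/16 (192.168.0.0 - 192.168.255.255)
Public (not in any RFC 1918 range)


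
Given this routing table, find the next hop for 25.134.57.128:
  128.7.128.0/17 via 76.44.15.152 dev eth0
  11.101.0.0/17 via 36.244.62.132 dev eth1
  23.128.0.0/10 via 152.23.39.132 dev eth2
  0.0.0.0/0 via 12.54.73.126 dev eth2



Longest prefix match for 25.134.57.128:
  /17 128.7.128.0: no
  /17 11.101.0.0: no
  /10 23.128.0.0: no
  /0 0.0.0.0: MATCH
Selected: next-hop 12.54.73.126 via eth2 (matched /0)


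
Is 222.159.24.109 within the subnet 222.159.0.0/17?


Subnet network: 222.159.0.0
Test IP AND mask: 222.159.0.0
Yes, 222.159.24.109 is in 222.159.0.0/17


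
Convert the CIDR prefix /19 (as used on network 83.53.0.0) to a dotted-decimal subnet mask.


/19 means 19 network bits, 13 host bits
Binary: 11111111111111111110000000000000
Mask: 255.255.224.0


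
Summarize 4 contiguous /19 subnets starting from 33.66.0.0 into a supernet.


Original prefix: /19
Number of subnets: 4 = 2^2
New prefix = 19 - 2 = 17
Supernet: 33.66.0.0/17


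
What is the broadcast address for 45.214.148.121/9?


Network: 45.128.0.0/9
Host bits = 23
Set all host bits to 1:
Broadcast: 45.255.255.255


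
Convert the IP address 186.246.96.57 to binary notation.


186 = 10111010
246 = 11110110
96 = 01100000
57 = 00111001
Binary: 10111010.11110110.01100000.00111001


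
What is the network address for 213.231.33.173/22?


IP:   11010101.11100111.00100001.10101101
Mask: 11111111.11111111.11111100.00000000
AND operation:
Net:  11010101.11100111.00100000.00000000
Network: 213.231.32.0/22


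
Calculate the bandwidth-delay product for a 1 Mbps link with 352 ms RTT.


BDP = bandwidth * RTT
= 1 Mbps * 352 ms
= 1 * 1e6 * 352 / 1000 bits
= 352000 bits
= 44000 bytes
= 42.9688 KB
BDP = 352000 bits (44000 bytes)


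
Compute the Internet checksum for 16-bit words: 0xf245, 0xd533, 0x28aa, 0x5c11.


Sum all words (with carry folding):
+ 0xf245 = 0xf245
+ 0xd533 = 0xc779
+ 0x28aa = 0xf023
+ 0x5c11 = 0x4c35
One's complement: ~0x4c35
Checksum = 0xb3ca


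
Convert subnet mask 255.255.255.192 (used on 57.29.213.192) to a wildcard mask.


Subnet mask: 255.255.255.192
Wildcard = 255.255.255.255 - subnet mask
255 - 255 = 0
255 - 255 = 0
255 - 255 = 0
255 - 192 = 63
Wildcard: 0.0.0.63


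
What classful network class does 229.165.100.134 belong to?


First octet: 229
Binary: 11100101
1110xxxx -> Class D (224-239)
Class D (multicast), default mask N/A


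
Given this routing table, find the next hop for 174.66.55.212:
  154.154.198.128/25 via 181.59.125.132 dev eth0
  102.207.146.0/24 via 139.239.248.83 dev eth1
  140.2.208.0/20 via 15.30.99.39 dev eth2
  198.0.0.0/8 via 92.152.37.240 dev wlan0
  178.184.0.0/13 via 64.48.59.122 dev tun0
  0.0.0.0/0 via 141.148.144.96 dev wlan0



Longest prefix match for 174.66.55.212:
  /25 154.154.198.128: no
  /24 102.207.146.0: no
  /20 140.2.208.0: no
  /8 198.0.0.0: no
  /13 178.184.0.0: no
  /0 0.0.0.0: MATCH
Selected: next-hop 141.148.144.96 via wlan0 (matched /0)


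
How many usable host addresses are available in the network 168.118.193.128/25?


Host bits = 32 - 25 = 7
Total addresses = 2^7 = 128
Usable = total - 2 (network and broadcast)
Usable hosts: 126


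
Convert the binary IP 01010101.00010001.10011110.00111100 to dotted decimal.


01010101 = 85
00010001 = 17
10011110 = 158
00111100 = 60
IP: 85.17.158.60


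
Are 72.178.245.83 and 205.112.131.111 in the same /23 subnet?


Mask: 255.255.254.0
72.178.245.83 AND mask = 72.178.244.0
205.112.131.111 AND mask = 205.112.130.0
No, different subnets (72.178.244.0 vs 205.112.130.0)


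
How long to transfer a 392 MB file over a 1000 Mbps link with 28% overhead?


Effective throughput = 1000 * (1 - 28/100) = 720 Mbps
File size in Mb = 392 * 8 = 3136 Mb
Time = 3136 / 720
Time = 4.3556 seconds


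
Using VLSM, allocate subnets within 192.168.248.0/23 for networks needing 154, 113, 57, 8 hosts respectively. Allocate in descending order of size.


154 hosts -> /24 (254 usable): 192.168.248.0/24
113 hosts -> /25 (126 usable): 192.168.249.0/25
57 hosts -> /26 (62 usable): 192.168.249.128/26
8 hosts -> /28 (14 usable): 192.168.249.192/28
Allocation: 192.168.248.0/24 (154 hosts, 254 usable); 192.168.249.0/25 (113 hosts, 126 usable); 192.168.249.128/26 (57 hosts, 62 usable); 192.168.249.192/28 (8 hosts, 14 usable)


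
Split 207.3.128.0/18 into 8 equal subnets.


New prefix = 18 + 3 = 21
Each subnet has 2048 addresses
  207.3.128.0/21
  207.3.136.0/21
  207.3.144.0/21
  207.3.152.0/21
  207.3.160.0/21
  207.3.168.0/21
  207.3.176.0/21
  207.3.184.0/21
Subnets: 207.3.128.0/21, 207.3.136.0/21, 207.3.144.0/21, 207.3.152.0/21, 207.3.160.0/21, 207.3.168.0/21, 207.3.176.0/21, 207.3.184.0/21


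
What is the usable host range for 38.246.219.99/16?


Network: 38.246.0.0
Broadcast: 38.246.255.255
First usable = network + 1
Last usable = broadcast - 1
Range: 38.246.0.1 to 38.246.255.254


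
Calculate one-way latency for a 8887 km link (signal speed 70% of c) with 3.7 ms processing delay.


Speed = 0.7 * 3e5 km/s = 210000 km/s
Propagation delay = 8887 / 210000 = 0.0423 s = 42.319 ms
Processing delay = 3.7 ms
Total one-way latency = 46.019 ms


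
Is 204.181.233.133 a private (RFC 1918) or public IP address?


RFC 1918 private ranges:
  10.0.0.0/8 (10.0.0.0 - 10.255.255.255)
  172.16.0.0/12 (172.16.0.0 - 172.31.255.255)
  192.168.0.0/16 (192.168.0.0 - 192.168.255.255)
Public (not in any RFC 1918 range)


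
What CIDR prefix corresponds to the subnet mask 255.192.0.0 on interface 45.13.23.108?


Binary: 11111111.11000000.00000000.00000000
Count leading 1s
Prefix: /10


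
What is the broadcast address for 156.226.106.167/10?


Network: 156.192.0.0/10
Host bits = 22
Set all host bits to 1:
Broadcast: 156.255.255.255


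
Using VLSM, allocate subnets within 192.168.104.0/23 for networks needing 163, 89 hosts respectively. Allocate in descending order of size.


163 hosts -> /24 (254 usable): 192.168.104.0/24
89 hosts -> /25 (126 usable): 192.168.105.0/25
Allocation: 192.168.104.0/24 (163 hosts, 254 usable); 192.168.105.0/25 (89 hosts, 126 usable)


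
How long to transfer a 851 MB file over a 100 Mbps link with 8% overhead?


Effective throughput = 100 * (1 - 8/100) = 92 Mbps
File size in Mb = 851 * 8 = 6808 Mb
Time = 6808 / 92
Time = 74 seconds


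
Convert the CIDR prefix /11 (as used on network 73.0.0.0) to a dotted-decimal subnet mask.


/11 means 11 network bits, 21 host bits
Binary: 11111111111000000000000000000000
Mask: 255.224.0.0


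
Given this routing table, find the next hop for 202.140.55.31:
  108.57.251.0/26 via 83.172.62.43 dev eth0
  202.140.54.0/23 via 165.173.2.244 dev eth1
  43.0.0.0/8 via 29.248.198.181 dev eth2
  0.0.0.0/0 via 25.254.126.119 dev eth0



Longest prefix match for 202.140.55.31:
  /26 108.57.251.0: no
  /23 202.140.54.0: MATCH
  /8 43.0.0.0: no
  /0 0.0.0.0: MATCH
Selected: next-hop 165.173.2.244 via eth1 (matched /23)


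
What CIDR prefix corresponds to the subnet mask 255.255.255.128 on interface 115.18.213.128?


Binary: 11111111.11111111.11111111.10000000
Count leading 1s
Prefix: /25


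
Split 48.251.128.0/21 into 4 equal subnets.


New prefix = 21 + 2 = 23
Each subnet has 512 addresses
  48.251.128.0/23
  48.251.130.0/23
  48.251.132.0/23
  48.251.134.0/23
Subnets: 48.251.128.0/23, 48.251.130.0/23, 48.251.132.0/23, 48.251.134.0/23


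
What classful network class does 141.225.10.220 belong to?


First octet: 141
Binary: 10001101
10xxxxxx -> Class B (128-191)
Class B, default mask 255.255.0.0 (/16)


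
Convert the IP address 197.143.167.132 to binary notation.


197 = 11000101
143 = 10001111
167 = 10100111
132 = 10000100
Binary: 11000101.10001111.10100111.10000100


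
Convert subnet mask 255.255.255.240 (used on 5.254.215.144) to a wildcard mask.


Subnet mask: 255.255.255.240
Wildcard = 255.255.255.255 - subnet mask
255 - 255 = 0
255 - 255 = 0
255 - 255 = 0
255 - 240 = 15
Wildcard: 0.0.0.15


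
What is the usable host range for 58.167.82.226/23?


Network: 58.167.82.0
Broadcast: 58.167.83.255
First usable = network + 1
Last usable = broadcast - 1
Range: 58.167.82.1 to 58.167.83.254


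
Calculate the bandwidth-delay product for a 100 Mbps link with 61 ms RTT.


BDP = bandwidth * RTT
= 100 Mbps * 61 ms
= 100 * 1e6 * 61 / 1000 bits
= 6100000 bits
= 762500 bytes
= 744.6289 KB
BDP = 6100000 bits (762500 bytes)


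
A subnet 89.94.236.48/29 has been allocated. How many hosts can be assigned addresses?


Host bits = 32 - 29 = 3
Total addresses = 2^3 = 8
Usable = total - 2 (network and broadcast)
Usable hosts: 6


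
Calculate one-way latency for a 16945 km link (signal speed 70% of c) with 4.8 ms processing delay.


Speed = 0.7 * 3e5 km/s = 210000 km/s
Propagation delay = 16945 / 210000 = 0.0807 s = 80.6905 ms
Processing delay = 4.8 ms
Total one-way latency = 85.4905 ms


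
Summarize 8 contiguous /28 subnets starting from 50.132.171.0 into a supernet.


Original prefix: /28
Number of subnets: 8 = 2^3
New prefix = 28 - 3 = 25
Supernet: 50.132.171.0/25


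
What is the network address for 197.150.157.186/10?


IP:   11000101.10010110.10011101.10111010
Mask: 11111111.11000000.00000000.00000000
AND operation:
Net:  11000101.10000000.00000000.00000000
Network: 197.128.0.0/10


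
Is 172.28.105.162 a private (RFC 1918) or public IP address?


RFC 1918 private ranges:
  10.0.0.0/8 (10.0.0.0 - 10.255.255.255)
  172.16.0.0/12 (172.16.0.0 - 172.31.255.255)
  192.168.0.0/16 (192.168.0.0 - 192.168.255.255)
Private (in 172.16.0.0/12)


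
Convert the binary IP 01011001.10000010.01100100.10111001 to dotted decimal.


01011001 = 89
10000010 = 130
01100100 = 100
10111001 = 185
IP: 89.130.100.185


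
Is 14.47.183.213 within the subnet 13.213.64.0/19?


Subnet network: 13.213.64.0
Test IP AND mask: 14.47.160.0
No, 14.47.183.213 is not in 13.213.64.0/19


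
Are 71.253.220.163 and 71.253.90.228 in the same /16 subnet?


Mask: 255.255.0.0
71.253.220.163 AND mask = 71.253.0.0
71.253.90.228 AND mask = 71.253.0.0
Yes, same subnet (71.253.0.0)
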